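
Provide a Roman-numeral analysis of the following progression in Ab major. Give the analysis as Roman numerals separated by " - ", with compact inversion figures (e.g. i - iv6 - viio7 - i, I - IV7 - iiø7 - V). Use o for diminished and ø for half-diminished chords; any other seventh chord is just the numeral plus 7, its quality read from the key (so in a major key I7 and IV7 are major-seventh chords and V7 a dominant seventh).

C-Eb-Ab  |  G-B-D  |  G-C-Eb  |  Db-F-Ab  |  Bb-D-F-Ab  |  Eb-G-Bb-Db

I6 - V/iii - iii64 - IV - V7/V - V7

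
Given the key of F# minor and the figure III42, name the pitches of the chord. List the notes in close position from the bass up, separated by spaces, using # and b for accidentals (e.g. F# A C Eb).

G# A C# E

The numeral's case and figure indicate a major seventh chord. In F# minor its root, the third degree, is A.
That chord is spelled A-C#-E-G#.
The figured bass 42 indicates third inversion, placing the seventh (G#) in the bass: G#-A-C#-E.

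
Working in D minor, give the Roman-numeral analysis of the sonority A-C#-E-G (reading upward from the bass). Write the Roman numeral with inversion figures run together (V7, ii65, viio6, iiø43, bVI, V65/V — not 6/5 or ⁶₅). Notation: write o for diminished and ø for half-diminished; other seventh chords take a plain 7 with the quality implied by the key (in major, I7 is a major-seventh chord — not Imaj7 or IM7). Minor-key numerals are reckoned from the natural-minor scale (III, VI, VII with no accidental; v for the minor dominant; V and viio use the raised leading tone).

V7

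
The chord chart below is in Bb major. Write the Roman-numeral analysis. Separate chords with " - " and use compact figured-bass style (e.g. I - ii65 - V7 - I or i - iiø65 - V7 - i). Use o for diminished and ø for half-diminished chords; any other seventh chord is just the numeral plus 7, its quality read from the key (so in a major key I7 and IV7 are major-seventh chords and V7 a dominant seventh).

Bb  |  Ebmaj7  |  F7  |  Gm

I - IV7 - V7 - vi

Bb: major triad on Bb = scale degree 1 → I.
Ebmaj7: root Eb is the subdominant; major seventh chord there is IV7.
F7: dominant seventh chord on F = scale degree 5 → V7.
Gm: minor triad on G = scale degree 6 → vi.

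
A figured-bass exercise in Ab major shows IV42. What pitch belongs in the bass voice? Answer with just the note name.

C

IV in Ab major has root Db; the chord is Db-F-Ab-C.
The figure 42 means third inversion — the seventh is in the bass.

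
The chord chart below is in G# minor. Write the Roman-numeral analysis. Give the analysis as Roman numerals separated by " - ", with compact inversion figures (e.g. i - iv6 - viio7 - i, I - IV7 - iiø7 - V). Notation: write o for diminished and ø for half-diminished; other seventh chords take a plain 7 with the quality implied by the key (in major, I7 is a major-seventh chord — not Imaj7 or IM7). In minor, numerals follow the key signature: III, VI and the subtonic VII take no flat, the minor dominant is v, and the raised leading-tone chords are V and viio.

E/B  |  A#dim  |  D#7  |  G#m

VI64 - iio - V7 - i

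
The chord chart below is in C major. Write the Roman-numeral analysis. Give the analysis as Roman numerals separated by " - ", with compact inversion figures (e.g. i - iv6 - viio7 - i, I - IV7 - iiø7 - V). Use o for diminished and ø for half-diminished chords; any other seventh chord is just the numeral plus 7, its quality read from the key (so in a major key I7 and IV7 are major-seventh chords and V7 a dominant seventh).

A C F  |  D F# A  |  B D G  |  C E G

A-C-F has root F, degree 4 in C major, so IV6.
D-F#-A is the secondary dominant of V (major triad on D): V/V.
B-D-G: root G is the dominant; major triad there is V6.
C-E-G: major triad on C = scale degree 1 → I.

IV6 - V/V - V6 - I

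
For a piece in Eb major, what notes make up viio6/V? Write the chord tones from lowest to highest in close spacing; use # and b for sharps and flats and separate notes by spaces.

viio6/V is a secondary leading-tone chord. The target V is Bb in Eb major; the applied chord is rooted a semitone below, on A.
Building a diminished triad on A gives A-C-Eb.
The figured bass 6 indicates first inversion, placing the third (C) in the bass: C-Eb-A.

C Eb A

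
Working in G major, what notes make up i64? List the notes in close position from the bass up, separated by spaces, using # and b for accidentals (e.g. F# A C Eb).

D G Bb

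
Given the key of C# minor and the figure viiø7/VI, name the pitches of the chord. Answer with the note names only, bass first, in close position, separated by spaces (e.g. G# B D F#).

G# B D F#

viiø7/VI is a secondary leading-tone chord. The target VI is A in C# minor; the applied chord is rooted a semitone below, on G#.
Building a half-diminished seventh chord on G# gives G#-B-D-F#.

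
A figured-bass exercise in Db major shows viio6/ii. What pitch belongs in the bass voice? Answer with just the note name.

The applied chord viio6/ii is rooted on D: D-F-Ab.
The figure 6 means first inversion — the third is in the bass.

F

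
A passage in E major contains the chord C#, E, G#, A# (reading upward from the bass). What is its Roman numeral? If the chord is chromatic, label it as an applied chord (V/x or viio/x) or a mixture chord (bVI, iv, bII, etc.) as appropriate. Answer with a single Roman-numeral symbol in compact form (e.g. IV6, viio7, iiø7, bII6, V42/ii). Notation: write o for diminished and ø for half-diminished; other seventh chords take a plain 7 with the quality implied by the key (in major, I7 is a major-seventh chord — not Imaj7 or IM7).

The pitches A#-C#-E-G# form a half-diminished seventh chord rooted on A#.
A# sits a half step below B (V in E major); a diminished chord there is the applied leading-tone chord of V.
With C# in the bass the chord is in first inversion, so the figured bass is 65.

viiø65/V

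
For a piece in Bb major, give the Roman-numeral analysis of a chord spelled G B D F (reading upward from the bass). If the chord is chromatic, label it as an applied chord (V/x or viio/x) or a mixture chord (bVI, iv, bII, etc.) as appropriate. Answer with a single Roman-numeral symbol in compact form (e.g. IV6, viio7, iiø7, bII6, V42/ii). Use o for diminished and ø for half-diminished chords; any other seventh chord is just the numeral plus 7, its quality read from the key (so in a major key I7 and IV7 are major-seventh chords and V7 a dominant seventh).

V7/ii

Stacked in thirds the chord is G-B-D-F: a dominant seventh chord on G.
G is not a diatonic chord root with this quality in Bb major, but it lies a perfect fifth above C (ii), so the chord functions as an applied dominant of ii.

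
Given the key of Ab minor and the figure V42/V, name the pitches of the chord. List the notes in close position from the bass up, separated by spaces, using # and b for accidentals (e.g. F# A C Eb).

Ab Bb D F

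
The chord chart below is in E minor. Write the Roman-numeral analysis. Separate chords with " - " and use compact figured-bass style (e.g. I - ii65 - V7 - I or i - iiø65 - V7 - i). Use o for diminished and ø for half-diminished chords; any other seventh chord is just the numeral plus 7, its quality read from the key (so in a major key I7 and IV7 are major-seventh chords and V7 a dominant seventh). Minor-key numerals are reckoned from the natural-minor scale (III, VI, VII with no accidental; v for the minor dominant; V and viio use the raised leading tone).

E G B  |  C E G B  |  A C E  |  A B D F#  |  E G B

E-G-B: minor triad on E = scale degree 1 → i.
C-E-G-B: root C is the submediant; major seventh chord there is VI7.
A-C-E: root A is the subdominant; minor triad there is iv.
A-B-D-F#: root B is the dominant; minor seventh chord there is v42.
E-G-B has root E, degree 1 in E minor, so i.

i - VI7 - iv - v42 - i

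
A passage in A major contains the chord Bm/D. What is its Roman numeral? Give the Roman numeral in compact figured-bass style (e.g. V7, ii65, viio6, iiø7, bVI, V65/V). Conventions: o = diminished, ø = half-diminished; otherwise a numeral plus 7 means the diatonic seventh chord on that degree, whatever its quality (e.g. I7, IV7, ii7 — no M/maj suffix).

ii6

The pitches B-D-F# form a minor triad rooted on B.
In A major, B is the supertonic; the diatonic minor triad there is ii.
With D in the bass the chord is in first inversion, so the figured bass is 6.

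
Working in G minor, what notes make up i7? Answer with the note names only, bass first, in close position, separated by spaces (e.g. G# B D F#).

G Bb D F

In G minor, the tonic is G, and the diatonic chord built there is a minor seventh chord.
Stacking thirds from G gives G-Bb-D-F.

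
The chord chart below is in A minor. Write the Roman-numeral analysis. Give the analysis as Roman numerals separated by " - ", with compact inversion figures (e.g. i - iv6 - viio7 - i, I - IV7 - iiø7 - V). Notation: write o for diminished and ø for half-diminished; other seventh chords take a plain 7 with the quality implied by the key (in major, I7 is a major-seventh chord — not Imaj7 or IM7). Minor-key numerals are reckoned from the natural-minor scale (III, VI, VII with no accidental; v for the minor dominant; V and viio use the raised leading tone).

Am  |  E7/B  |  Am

i - V43 - i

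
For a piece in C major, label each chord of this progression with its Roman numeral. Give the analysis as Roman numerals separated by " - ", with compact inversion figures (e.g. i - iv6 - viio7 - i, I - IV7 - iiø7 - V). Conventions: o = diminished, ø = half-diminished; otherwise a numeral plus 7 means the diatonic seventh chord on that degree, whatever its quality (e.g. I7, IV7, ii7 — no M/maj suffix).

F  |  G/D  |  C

IV - V64 - I

F has root F, degree 4 in C major, so IV.
G/D: major triad on G = scale degree 5 → V64.
C has root C, degree 1 in C major, so I.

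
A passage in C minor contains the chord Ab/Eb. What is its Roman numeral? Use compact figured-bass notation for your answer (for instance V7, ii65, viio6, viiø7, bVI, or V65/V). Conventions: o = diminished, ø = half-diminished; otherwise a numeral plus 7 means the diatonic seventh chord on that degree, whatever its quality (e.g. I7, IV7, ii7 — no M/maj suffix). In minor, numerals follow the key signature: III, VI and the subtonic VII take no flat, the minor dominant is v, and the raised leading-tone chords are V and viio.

VI64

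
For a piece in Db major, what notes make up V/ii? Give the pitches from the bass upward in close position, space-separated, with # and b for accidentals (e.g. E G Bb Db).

V/ii is a secondary dominant — the dominant triad of ii. ii in Db major is Eb, so the applied chord's root is Bb, a perfect fifth above.
Building a major triad on Bb gives Bb-D-F.

Bb D F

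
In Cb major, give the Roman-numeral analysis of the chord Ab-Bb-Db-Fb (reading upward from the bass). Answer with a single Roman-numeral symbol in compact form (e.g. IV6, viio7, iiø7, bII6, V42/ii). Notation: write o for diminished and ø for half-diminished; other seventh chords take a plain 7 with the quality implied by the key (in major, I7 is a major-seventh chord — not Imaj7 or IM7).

viiø42

Stacked in thirds the chord is Bb-Db-Fb-Ab: a half-diminished seventh chord on Bb.
In Cb major, Bb is the leading tone; the diatonic half-diminished seventh chord there is viiø7.
With Ab in the bass the chord is in third inversion, so the figured bass is 42.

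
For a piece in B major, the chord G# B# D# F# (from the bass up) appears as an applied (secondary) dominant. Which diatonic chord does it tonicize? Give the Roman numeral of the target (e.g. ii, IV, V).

ii

The chord is a dominant seventh chord on G#.
A dominant resolves down a perfect fifth: G# → C#. In B major, C# is scale degree 2, i.e. ii.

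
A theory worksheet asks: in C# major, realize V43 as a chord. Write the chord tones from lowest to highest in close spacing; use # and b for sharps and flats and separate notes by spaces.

In C# major, the fifth degree is G#, and the diatonic chord built there is a dominant seventh chord.
Stacking thirds from G# gives G#-B#-D#-F#.
With the 43 figure the chord is in second inversion; from the bass D# upward in close position it reads D#-F#-G#-B#.

D# F# G# B#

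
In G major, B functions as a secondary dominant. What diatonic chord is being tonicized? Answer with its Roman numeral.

vi

The chord is a major triad on B.
A dominant resolves down a perfect fifth: B → E. In G major, E is scale degree 6, i.e. vi.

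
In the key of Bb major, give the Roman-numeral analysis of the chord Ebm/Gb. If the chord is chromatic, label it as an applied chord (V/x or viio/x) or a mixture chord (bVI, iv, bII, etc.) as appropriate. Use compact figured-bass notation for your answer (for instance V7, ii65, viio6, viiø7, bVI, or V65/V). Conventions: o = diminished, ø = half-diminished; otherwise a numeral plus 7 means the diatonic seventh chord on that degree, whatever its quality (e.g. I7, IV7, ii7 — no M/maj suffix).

iv6

The pitches Eb-Gb-Bb form a minor triad rooted on Eb.
Eb is the fourth degree of Bb major. This is the minor subdominant, borrowed from the parallel minor.
With Gb in the bass the chord is in first inversion, so the figured bass is 6.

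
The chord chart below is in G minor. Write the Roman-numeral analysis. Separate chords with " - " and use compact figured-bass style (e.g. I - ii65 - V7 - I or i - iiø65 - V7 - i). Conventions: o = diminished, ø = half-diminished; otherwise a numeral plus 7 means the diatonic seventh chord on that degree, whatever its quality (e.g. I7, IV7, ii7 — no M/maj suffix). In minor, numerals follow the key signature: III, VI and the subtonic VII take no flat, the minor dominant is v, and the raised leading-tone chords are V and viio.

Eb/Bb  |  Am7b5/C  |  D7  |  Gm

Eb/Bb has root Eb, degree 6 in G minor, so VI64.
Am7b5/C: half-diminished seventh chord on A = scale degree 2 → iiø65.
D7: dominant seventh chord on D = scale degree 5 → V7.
Gm: minor triad on G = scale degree 1 → i.

VI64 - iiø65 - V7 - i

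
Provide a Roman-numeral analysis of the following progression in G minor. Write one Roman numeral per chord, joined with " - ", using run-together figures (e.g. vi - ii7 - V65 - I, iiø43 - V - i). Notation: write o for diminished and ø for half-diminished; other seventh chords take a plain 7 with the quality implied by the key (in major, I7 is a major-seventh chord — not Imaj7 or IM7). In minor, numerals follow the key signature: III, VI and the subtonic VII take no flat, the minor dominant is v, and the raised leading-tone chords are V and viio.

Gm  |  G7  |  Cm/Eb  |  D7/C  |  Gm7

i - V7/iv - iv6 - V42 - i7

Gm: root G is the tonic; minor triad there is i.
G7: a dominant seventh chord on G, the applied dominant of iv → V7/iv.
Cm/Eb: root C is the subdominant; minor triad there is iv6.
D7/C: root D is the dominant; dominant seventh chord there is V42.
Gm7 has root G, degree 1 in G minor, so i7.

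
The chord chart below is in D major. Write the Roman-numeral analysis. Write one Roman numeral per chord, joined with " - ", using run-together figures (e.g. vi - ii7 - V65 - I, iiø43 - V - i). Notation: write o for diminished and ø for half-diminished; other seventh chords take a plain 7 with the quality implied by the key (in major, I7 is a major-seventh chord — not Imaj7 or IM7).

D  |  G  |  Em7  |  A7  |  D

I - IV - ii7 - V7 - I

D: root D is the tonic; major triad there is I.
G has root G, degree 4 in D major, so IV.
Em7: root E is the supertonic; minor seventh chord there is ii7.
A7: dominant seventh chord on A = scale degree 5 → V7.
D has root D, degree 1 in D major, so I.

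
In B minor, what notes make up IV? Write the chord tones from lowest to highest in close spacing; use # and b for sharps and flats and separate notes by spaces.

IV is the major subdominant, borrowed from the parallel major. In B minor that root is E.
So the chord is E-G#-B, a major triad.

E G# B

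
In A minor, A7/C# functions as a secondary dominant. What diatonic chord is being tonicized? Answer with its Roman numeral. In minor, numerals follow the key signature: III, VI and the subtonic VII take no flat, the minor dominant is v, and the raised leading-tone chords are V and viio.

iv

The chord is a dominant seventh chord on A.
A dominant resolves down a perfect fifth: A → D. In A minor, D is scale degree 4, i.e. iv.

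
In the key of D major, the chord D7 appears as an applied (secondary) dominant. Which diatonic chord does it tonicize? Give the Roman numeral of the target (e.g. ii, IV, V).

The chord is a dominant seventh chord on D.
A dominant resolves down a perfect fifth: D → G. In D major, G is scale degree 4, i.e. IV.

IV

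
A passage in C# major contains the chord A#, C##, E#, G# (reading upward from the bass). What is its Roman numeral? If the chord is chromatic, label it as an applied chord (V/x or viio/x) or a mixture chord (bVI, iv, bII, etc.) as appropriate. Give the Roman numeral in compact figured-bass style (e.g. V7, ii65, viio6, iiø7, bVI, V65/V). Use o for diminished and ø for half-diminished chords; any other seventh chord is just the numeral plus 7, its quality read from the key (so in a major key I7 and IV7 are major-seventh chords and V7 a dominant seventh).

Stacked in thirds the chord is A#-C##-E#-G#: a dominant seventh chord on A#.
A# is not a diatonic chord root with this quality in C# major, but it lies a perfect fifth above D# (ii), so the chord functions as an applied dominant of ii.

V7/ii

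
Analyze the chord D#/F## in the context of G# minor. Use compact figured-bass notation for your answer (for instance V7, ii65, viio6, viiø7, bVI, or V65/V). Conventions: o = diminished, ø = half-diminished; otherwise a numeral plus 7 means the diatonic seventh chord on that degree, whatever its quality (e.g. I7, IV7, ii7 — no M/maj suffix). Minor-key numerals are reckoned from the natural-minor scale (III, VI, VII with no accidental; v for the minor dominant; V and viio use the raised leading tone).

The pitches D#-F##-A# form a major triad rooted on D#.
D# is scale degree 5 in G# minor, and a major triad on that degree is written V.
With F## in the bass the chord is in first inversion, so the figured bass is 6.

V6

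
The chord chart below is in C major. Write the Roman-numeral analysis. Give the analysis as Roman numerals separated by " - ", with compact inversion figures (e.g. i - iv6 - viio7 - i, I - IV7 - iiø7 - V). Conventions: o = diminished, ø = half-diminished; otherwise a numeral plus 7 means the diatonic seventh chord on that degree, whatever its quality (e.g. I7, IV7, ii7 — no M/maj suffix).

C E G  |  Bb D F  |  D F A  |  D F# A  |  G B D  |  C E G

I - bVII - ii - V/V - V - I

C-E-G has root C, degree 1 in C major, so I.
Bb-D-F: Bb with this quality isn't in the key; it's bVII, borrowed from the parallel minor.
D-F-A has root D, degree 2 in C major, so ii.
D-F#-A is the secondary dominant of V (major triad on D): V/V.
G-B-D: major triad on G = scale degree 5 → V.
C-E-G: major triad on C = scale degree 1 → I.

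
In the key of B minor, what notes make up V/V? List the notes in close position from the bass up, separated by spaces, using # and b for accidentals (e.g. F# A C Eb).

C# E# G#

V/V is a secondary dominant — the dominant triad of V. V in B minor is F#, so the applied chord's root is C#, a perfect fifth above.
Building a major triad on C# gives C#-E#-G#.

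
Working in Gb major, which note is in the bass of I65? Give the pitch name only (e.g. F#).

Bb

I in Gb major has root Gb; the chord is Gb-Bb-Db-F.
The figure 65 means first inversion — the third is in the bass.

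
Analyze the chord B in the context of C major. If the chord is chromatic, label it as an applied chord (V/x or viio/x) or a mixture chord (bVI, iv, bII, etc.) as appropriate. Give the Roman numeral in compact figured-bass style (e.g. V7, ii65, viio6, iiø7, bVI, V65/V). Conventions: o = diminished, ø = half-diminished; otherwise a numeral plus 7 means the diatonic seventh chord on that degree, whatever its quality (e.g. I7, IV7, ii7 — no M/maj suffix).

The pitches B-D#-F# form a major triad rooted on B.
B is not a diatonic chord root with this quality in C major, but it lies a perfect fifth above E (iii), so the chord functions as an applied dominant of iii.

V/iii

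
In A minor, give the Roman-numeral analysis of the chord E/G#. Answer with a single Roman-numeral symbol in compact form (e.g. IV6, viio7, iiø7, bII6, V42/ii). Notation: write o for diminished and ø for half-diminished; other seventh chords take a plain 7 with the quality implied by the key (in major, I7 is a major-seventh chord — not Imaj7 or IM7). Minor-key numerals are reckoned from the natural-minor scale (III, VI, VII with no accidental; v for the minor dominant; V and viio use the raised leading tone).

The pitches E-G#-B form a major triad rooted on E.
In A minor, E is the dominant; the diatonic major triad there is V.
With G# in the bass the chord is in first inversion, so the figured bass is 6.

V6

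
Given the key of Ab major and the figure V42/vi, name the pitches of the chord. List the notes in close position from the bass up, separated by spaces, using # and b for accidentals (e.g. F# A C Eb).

Bb C E G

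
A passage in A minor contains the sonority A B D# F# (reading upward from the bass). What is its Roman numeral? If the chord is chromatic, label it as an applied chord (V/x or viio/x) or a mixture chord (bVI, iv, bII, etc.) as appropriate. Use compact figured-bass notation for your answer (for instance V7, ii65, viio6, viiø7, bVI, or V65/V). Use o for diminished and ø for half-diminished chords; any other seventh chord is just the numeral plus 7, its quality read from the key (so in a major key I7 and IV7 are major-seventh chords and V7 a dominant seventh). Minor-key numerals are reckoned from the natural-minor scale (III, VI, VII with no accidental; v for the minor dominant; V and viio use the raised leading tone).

Stacked in thirds the chord is B-D#-F#-A: a dominant seventh chord on B.
B is not a diatonic chord root with this quality in A minor, but it lies a perfect fifth above E (V), so the chord functions as an applied dominant of V.
With A in the bass the chord is in third inversion, so the figured bass is 42.

V42/V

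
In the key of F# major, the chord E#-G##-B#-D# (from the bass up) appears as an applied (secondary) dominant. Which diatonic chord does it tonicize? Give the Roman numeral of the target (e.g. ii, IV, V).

iii

The chord is a dominant seventh chord on E#.
A dominant resolves down a perfect fifth: E# → A#. In F# major, A# is scale degree 3, i.e. iii.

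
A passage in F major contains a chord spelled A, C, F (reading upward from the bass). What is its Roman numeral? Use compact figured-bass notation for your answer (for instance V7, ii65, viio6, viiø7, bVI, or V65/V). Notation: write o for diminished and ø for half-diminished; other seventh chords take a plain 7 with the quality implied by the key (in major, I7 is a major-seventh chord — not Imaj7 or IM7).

I6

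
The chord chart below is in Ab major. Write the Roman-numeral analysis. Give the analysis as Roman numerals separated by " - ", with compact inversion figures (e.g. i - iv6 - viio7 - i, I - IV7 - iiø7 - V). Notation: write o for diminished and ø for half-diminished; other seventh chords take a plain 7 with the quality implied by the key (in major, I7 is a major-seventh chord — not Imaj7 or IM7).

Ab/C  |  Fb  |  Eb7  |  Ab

I6 - bVI - V7 - I

Ab/C has root Ab, degree 1 in Ab major, so I6.
Fb is non-diatonic — bVI, a mixture chord from Ab minor.
Eb7: root Eb is the dominant; dominant seventh chord there is V7.
Ab: root Ab is the tonic; major triad there is I.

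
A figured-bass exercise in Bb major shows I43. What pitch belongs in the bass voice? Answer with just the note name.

F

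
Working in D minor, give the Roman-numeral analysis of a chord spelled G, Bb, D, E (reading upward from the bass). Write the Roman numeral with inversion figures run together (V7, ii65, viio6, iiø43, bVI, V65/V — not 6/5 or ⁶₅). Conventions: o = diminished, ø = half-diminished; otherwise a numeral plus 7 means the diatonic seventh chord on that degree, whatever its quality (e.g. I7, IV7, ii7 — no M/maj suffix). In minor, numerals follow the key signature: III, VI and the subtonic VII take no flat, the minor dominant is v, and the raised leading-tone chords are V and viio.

The pitches E-G-Bb-D form a half-diminished seventh chord rooted on E.
In D minor, E is the supertonic; the diatonic half-diminished seventh chord there is iiø7.
With G in the bass the chord is in first inversion, so the figured bass is 65.

iiø65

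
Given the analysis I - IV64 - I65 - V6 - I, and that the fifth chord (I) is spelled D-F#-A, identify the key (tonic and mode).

D major

The chord D is a major triad rooted on D; its label is I.
If D is scale degree 1 and the mode makes that degree carry a major triad, the tonic is D and the mode is major.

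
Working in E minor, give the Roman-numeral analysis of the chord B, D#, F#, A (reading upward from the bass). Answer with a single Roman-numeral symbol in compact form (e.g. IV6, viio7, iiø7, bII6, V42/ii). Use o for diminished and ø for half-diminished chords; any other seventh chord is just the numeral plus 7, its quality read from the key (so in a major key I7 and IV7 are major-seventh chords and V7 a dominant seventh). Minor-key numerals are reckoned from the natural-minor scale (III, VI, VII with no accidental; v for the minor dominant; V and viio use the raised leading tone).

The pitches B-D#-F#-A form a dominant seventh chord rooted on B.
B is scale degree 5 in E minor, and a dominant seventh chord on that degree is written V7.

V7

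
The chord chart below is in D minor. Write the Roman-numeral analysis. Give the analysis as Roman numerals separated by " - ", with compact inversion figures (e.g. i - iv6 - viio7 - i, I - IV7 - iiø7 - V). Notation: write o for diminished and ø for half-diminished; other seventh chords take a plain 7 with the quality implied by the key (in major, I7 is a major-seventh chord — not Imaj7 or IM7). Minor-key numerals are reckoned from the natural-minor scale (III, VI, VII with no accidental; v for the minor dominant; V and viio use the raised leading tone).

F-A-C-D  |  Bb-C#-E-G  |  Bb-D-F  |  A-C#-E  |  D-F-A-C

i65 - viio42 - VI - V - i7

F-A-C-D: minor seventh chord on D = scale degree 1 → i65.
Bb-C#-E-G: root C# is the leading tone; fully diminished seventh chord there is viio42.
Bb-D-F has root Bb, degree 6 in D minor, so VI.
A-C#-E has root A, degree 5 in D minor, so V.
D-F-A-C: root D is the tonic; minor seventh chord there is i7.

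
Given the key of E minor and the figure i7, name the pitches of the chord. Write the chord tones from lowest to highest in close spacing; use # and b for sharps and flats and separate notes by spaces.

E G B D

The numeral's case and figure indicate a minor seventh chord. In E minor its root, the first degree, is E.
That chord is spelled E-G-B-D.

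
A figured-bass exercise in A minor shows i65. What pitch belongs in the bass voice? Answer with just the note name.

C

i in A minor has root A; the chord is A-C-E-G.
The figure 65 means first inversion — the third is in the bass.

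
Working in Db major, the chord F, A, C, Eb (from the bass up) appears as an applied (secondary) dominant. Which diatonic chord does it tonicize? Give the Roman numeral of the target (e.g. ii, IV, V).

vi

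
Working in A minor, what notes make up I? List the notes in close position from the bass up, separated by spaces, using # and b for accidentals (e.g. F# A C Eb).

A C# E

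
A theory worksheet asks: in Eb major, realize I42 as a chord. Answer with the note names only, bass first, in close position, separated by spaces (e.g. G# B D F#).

D Eb G Bb

The numeral's case and figure indicate a major seventh chord. In Eb major its root, the first degree, is Eb.
Stacking thirds from Eb gives Eb-G-Bb-D.
With the 42 figure the chord is in third inversion; from the bass D upward in close position it reads D-Eb-G-Bb.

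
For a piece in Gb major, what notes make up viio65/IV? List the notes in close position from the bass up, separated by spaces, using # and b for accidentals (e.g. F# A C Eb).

Db Fb Abb Bb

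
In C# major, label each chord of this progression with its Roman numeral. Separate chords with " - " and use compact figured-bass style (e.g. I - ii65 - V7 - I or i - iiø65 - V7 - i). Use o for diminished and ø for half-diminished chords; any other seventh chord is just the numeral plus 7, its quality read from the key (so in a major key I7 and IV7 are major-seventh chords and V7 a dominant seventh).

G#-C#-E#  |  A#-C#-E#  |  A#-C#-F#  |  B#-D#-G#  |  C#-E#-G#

G#-C#-E#: root C# is the tonic; major triad there is I64.
A#-C#-E#: minor triad on A# = scale degree 6 → vi.
A#-C#-F#: major triad on F# = scale degree 4 → IV6.
B#-D#-G#: root G# is the dominant; major triad there is V6.
C#-E#-G# has root C#, degree 1 in C# major, so I.

I64 - vi - IV6 - V6 - I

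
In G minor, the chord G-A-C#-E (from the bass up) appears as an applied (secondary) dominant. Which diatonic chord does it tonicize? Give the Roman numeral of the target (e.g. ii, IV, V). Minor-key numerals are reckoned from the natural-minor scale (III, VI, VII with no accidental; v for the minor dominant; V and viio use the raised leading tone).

The chord is a dominant seventh chord on A.
A dominant resolves down a perfect fifth: A → D. In G minor, D is scale degree 5, i.e. V.

V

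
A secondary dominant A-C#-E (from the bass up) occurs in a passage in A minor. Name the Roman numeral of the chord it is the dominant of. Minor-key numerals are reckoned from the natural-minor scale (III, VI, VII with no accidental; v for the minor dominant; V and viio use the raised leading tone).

iv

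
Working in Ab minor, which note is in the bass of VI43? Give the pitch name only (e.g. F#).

Cb

VI in Ab minor has root Fb; the chord is Fb-Ab-Cb-Eb.
The figure 43 means second inversion — the fifth is in the bass.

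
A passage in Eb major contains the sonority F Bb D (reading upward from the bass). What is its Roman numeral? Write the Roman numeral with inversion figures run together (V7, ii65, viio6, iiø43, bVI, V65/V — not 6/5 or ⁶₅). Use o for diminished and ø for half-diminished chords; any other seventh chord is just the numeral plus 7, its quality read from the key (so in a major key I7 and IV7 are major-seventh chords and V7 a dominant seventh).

V64

The pitches Bb-D-F form a major triad rooted on Bb.
In Eb major, Bb is the dominant; the diatonic major triad there is V.
With F in the bass the chord is in second inversion, so the figured bass is 64.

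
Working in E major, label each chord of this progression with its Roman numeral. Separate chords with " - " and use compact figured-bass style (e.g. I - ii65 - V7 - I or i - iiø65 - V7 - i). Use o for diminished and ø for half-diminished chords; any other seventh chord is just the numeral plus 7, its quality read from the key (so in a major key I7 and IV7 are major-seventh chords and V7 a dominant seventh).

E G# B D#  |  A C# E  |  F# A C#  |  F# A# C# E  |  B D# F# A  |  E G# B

I7 - IV - ii - V7/V - V7 - I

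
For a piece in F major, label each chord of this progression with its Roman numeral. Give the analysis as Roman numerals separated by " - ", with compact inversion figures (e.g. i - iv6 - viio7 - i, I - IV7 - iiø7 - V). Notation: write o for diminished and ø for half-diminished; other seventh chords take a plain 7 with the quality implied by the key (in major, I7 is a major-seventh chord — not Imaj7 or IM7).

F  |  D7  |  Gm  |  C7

F: root F is the tonic; major triad there is I.
D7: chromatic; D is V of ii, so V7/ii.
Gm: root G is the supertonic; minor triad there is ii.
C7: dominant seventh chord on C = scale degree 5 → V7.

I - V7/ii - ii - V7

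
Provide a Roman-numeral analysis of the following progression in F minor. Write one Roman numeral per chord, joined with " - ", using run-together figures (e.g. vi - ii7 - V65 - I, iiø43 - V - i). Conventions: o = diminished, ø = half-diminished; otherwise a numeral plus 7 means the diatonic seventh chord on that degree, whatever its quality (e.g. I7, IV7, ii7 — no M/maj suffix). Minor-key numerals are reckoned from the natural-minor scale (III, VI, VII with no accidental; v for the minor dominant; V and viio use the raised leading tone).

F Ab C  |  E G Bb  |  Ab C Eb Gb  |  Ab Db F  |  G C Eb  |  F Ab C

i - viio - V7/VI - VI64 - v64 - i

F-Ab-C: root F is the tonic; minor triad there is i.
E-G-Bb: root E is the leading tone; diminished triad there is viio.
Ab-C-Eb-Gb: a dominant seventh chord on Ab, the applied dominant of VI → V7/VI.
Ab-Db-F: major triad on Db = scale degree 6 → VI64.
G-C-Eb: root C is the dominant; minor triad there is v64.
F-Ab-C: root F is the tonic; minor triad there is i.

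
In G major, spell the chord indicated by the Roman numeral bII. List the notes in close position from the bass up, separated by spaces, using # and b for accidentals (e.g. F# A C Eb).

Ab C Eb

bII is the Neapolitan chord — a major triad on the lowered second degree. In G major that root is Ab.
So the chord is Ab-C-Eb, a major triad.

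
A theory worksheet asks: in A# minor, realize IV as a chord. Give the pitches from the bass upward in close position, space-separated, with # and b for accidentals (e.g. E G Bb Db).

D# F## A#

IV is the major subdominant, borrowed from the parallel major. In A# minor that root is D#.
So the chord is D#-F##-A#.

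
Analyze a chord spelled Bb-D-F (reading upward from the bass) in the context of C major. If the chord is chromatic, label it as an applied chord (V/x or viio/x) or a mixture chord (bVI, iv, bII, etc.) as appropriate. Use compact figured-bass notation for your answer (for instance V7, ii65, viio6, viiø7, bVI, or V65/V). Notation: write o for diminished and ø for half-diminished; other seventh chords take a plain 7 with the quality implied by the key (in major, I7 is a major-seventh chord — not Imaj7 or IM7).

The pitches Bb-D-F form a major triad rooted on Bb.
Bb is the lowered seventh degree of C major (diatonic 7 would be B). This is a major triad on the lowered seventh degree (the subtonic), borrowed from the parallel minor.

bVII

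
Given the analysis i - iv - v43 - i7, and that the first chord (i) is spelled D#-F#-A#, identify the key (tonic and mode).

D# minor

i is given as D#-F#-A# — a minor triad with root D#.
If D# is scale degree 1 and the mode makes that degree carry a minor triad, the tonic is D# and the mode is minor.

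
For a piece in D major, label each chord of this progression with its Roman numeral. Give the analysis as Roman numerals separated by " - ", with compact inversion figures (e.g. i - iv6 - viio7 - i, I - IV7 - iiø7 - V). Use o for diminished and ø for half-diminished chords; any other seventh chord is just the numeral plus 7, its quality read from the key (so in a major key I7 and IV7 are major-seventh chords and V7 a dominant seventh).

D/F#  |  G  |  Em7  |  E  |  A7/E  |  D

D/F#: root D is the tonic; major triad there is I6.
G: major triad on G = scale degree 4 → IV.
Em7: minor seventh chord on E = scale degree 2 → ii7.
E: a major triad on E, the applied dominant of V → V/V.
A7/E: root A is the dominant; dominant seventh chord there is V43.
D: major triad on D = scale degree 1 → I.

I6 - IV - ii7 - V/V - V43 - I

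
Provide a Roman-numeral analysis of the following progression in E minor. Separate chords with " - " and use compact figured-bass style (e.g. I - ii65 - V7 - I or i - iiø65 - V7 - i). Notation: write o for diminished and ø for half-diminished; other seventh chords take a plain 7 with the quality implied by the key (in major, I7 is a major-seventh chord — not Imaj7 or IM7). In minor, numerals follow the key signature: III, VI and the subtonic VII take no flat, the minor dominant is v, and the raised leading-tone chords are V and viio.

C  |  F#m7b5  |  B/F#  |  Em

VI - iiø7 - V64 - i

C: root C is the submediant; major triad there is VI.
F#m7b5 has root F#, degree 2 in E minor, so iiø7.
B/F#: major triad on B = scale degree 5 → V64.
Em: minor triad on E = scale degree 1 → i.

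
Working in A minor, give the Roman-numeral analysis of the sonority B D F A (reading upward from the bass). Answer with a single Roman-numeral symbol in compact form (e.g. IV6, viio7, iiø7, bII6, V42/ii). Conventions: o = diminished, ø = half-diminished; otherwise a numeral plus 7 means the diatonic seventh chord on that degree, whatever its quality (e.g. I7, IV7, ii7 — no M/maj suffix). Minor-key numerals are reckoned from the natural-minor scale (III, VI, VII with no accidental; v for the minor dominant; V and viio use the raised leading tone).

iiø7

Stacked in thirds the chord is B-D-F-A: a half-diminished seventh chord on B.
B is scale degree 2 in A minor, and a half-diminished seventh chord on that degree is written iiø7.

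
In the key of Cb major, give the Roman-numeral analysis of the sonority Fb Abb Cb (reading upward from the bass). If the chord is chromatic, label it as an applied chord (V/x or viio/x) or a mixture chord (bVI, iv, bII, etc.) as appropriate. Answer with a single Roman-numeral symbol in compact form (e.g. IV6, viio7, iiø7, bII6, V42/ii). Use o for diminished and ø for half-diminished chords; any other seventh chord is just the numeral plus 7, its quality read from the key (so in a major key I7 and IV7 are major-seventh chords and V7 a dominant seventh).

Stacked in thirds the chord is Fb-Abb-Cb: a minor triad on Fb.
Fb is the fourth degree of Cb major. This is the minor subdominant, borrowed from the parallel minor.

iv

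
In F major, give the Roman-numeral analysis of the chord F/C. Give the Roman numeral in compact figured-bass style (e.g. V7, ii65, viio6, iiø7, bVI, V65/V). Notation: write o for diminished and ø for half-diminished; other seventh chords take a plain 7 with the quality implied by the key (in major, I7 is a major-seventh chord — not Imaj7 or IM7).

I64

The pitches F-A-C form a major triad rooted on F.
F is scale degree 1 in F major, and a major triad on that degree is written I.
With C in the bass the chord is in second inversion, so the figured bass is 64.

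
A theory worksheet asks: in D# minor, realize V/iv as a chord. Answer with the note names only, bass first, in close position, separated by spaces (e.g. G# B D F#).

D# F## A#

The slash means an applied dominant: we want the dominant of iv. In D# minor, iv is G# minor, and its dominant is built on D#.
Building a major triad on D# gives D#-F##-A#.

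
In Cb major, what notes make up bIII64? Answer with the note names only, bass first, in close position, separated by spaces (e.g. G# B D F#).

Scale degree 3 in Cb major is Eb; lowering it a half step gives Ebb. bIII64 is a major triad on the lowered third degree, borrowed from the parallel minor.
So the chord is Ebb-Gb-Bbb, a major triad.
The figured bass 64 indicates second inversion, placing the fifth (Bbb) in the bass: Bbb-Ebb-Gb.

Bbb Ebb Gb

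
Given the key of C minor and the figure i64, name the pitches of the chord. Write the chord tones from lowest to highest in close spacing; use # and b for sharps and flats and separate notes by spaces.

In C minor, the first degree is C, and the diatonic chord built there is a minor triad.
Stacking thirds from C gives C-Eb-G.
With the 64 figure the chord is in second inversion; from the bass G upward in close position it reads G-C-Eb.

G C Eb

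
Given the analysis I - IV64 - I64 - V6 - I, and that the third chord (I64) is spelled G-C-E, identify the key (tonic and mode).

The chord C/G is a major triad rooted on C; its label is I64.
If C is scale degree 1 and the mode makes that degree carry a major triad, the tonic is C and the mode is major.

C major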